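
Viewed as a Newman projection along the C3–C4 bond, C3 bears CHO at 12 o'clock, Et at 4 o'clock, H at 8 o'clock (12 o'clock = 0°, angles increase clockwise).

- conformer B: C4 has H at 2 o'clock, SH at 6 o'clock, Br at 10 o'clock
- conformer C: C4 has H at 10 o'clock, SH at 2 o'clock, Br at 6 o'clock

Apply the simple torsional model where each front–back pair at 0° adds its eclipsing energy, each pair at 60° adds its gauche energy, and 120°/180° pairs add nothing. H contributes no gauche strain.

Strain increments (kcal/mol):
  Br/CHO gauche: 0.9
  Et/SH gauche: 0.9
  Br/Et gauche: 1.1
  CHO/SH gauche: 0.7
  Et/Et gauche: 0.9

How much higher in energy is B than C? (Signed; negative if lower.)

-0.9 kcal/mol

B (staggered): CHO(0°)/Br(300°) gauche 0.9; Et(120°)/SH(180°) gauche 0.9 → 1.8 kcal/mol.
C (staggered): CHO(0°)/SH(60°) gauche 0.7; Et(120°)/SH(60°) gauche 0.9; Et(120°)/Br(180°) gauche 1.1 → 2.7 kcal/mol.
E(B) − E(C) = 1.8 − 2.7 = -0.9 kcal/mol.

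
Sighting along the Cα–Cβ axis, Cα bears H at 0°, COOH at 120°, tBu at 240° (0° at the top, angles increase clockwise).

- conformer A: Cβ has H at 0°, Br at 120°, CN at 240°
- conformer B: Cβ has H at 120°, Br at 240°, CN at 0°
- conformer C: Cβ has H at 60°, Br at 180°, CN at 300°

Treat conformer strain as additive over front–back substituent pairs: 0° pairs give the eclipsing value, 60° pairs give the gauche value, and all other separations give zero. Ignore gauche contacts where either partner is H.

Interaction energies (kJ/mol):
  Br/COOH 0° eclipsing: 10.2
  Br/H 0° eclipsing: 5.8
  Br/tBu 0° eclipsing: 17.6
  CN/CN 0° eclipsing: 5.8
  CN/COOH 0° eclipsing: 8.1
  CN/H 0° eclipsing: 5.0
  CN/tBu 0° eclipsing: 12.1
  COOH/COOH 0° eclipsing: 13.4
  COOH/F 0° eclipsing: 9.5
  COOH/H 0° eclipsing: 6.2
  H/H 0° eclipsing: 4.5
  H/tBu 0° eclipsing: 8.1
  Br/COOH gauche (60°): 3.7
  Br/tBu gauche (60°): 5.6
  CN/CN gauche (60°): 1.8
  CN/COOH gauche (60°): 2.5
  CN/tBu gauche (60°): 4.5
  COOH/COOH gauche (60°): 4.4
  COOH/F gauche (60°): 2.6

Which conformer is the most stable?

A (eclipsed): H–H eclipsed, COOH–Br eclipsed, tBu–CN eclipsed; 4.5 + 10.2 + 12.1 = 26.8 kJ/mol.
B (eclipsed): H–CN eclipsed, COOH–H eclipsed, tBu–Br eclipsed; 5.0 + 6.2 + 17.6 = 28.8 kJ/mol.
C (staggered): COOH–Br gauche, tBu–Br gauche, tBu–CN gauche; 3.7 + 5.6 + 4.5 = 13.8 kJ/mol.
C has the lowest total (13.8 kJ/mol).

C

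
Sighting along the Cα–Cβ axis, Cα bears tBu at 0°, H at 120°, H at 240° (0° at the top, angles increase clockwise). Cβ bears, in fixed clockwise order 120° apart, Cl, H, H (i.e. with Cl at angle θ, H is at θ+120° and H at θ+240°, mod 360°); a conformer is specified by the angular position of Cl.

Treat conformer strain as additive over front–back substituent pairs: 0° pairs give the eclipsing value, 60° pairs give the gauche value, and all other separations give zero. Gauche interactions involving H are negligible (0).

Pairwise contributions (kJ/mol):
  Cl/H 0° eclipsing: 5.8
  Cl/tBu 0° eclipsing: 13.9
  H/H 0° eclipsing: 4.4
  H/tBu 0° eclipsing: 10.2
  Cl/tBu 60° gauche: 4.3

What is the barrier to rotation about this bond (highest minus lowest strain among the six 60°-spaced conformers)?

22.7 kJ/mol

Cl at 0° (eclipsed): tBu–Cl eclipsed, H–H eclipsed, H–H eclipsed; 13.9 + 4.4 + 4.4 = 22.7 kJ/mol.
Cl at 60° (staggered): tBu–Cl gauche; 4.3 = 4.3 kJ/mol.
Cl at 120° (eclipsed): tBu–H eclipsed, H–Cl eclipsed, H–H eclipsed; 10.2 + 5.8 + 4.4 = 20.4 kJ/mol.
Cl at 180° (staggered): no non-H gauche contacts → 0.0 kJ/mol.
Cl at 240° (eclipsed): tBu–H eclipsed, H–H eclipsed, H–Cl eclipsed; 10.2 + 4.4 + 5.8 = 20.4 kJ/mol.
Cl at 300° (staggered): tBu–Cl gauche; 4.3 = 4.3 kJ/mol.
Max at 0° (22.7 kJ/mol), min at 180° (0.0 kJ/mol); barrier = 22.7 kJ/mol.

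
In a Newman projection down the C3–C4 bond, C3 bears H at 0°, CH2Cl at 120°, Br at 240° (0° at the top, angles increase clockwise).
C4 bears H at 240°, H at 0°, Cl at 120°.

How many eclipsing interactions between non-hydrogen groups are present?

1

Non-H eclipsing pairs: CH2Cl(120°)/Cl(120°) — 1 interaction.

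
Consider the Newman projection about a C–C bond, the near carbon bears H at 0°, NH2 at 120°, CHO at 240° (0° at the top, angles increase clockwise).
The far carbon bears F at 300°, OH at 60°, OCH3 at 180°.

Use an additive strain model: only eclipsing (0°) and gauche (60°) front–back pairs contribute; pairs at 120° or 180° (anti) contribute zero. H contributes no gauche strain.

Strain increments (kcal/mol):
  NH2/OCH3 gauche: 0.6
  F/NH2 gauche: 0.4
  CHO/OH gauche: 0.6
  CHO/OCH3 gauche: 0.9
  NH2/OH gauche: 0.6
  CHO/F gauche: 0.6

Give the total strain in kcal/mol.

2.7 kcal/mol

This conformer (staggered): NH2(120°)/OH(60°) gauche 0.6; NH2(120°)/OCH3(180°) gauche 0.6; CHO(240°)/F(300°) gauche 0.6; CHO(240°)/OCH3(180°) gauche 0.9 → 2.7 kcal/mol.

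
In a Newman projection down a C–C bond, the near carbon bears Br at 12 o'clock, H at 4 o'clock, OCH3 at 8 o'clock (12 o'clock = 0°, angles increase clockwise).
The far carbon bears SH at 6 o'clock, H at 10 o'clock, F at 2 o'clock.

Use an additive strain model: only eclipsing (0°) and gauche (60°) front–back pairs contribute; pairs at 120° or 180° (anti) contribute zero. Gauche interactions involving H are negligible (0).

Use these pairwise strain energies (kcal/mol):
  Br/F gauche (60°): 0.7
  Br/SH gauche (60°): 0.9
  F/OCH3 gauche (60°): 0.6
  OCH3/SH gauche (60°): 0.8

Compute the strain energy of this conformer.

1.5 kcal/mol

This conformer (staggered): Br–F gauche, OCH3–SH gauche; 0.7 + 0.8 = 1.5 kcal/mol.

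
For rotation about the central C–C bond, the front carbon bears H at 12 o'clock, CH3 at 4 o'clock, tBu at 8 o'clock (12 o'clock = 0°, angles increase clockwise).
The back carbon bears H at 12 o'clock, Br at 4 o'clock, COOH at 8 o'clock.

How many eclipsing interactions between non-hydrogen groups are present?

Non-H eclipsing pairs: CH3(120°)/Br(120°); tBu(240°)/COOH(240°) — 2 interactions.

2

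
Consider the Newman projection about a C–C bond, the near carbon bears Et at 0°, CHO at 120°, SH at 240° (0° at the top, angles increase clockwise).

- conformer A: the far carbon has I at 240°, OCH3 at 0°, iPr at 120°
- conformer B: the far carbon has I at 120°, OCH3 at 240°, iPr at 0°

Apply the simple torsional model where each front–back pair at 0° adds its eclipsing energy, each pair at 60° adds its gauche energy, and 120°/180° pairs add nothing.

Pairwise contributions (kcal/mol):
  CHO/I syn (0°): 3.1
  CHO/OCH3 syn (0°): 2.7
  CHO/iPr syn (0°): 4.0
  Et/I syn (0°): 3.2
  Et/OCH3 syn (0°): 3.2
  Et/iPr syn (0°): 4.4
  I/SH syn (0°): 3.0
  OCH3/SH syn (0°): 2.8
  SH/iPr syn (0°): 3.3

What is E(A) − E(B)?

-0.1 kcal/mol

A (eclipsed): Et(0°)/OCH3(0°) eclipsed 3.2; CHO(120°)/iPr(120°) eclipsed 4.0; SH(240°)/I(240°) eclipsed 3.0 → 10.2 kcal/mol.
B (eclipsed): Et(0°)/iPr(0°) eclipsed 4.4; CHO(120°)/I(120°) eclipsed 3.1; SH(240°)/OCH3(240°) eclipsed 2.8 → 10.3 kcal/mol.
E(A) − E(B) = 10.2 − 10.3 = -0.1 kcal/mol.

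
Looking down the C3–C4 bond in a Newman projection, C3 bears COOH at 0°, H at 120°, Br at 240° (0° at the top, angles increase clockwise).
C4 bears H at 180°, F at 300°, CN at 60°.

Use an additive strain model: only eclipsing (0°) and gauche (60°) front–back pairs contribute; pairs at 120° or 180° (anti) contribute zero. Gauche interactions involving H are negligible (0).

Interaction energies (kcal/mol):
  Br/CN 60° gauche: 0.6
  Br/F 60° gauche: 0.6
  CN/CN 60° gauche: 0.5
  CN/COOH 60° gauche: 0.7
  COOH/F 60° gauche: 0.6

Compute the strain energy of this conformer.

This conformer (staggered): COOH(0°)/F(300°) gauche 0.6; COOH(0°)/CN(60°) gauche 0.7; Br(240°)/F(300°) gauche 0.6 → 1.9 kcal/mol.

1.9 kcal/mol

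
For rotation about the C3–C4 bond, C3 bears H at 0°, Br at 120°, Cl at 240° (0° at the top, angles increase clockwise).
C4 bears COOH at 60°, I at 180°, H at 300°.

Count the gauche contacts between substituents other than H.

Non-H gauche pairs: Br(120°)/COOH(60°); Br(120°)/I(180°); Cl(240°)/I(180°) — 3 interactions.

3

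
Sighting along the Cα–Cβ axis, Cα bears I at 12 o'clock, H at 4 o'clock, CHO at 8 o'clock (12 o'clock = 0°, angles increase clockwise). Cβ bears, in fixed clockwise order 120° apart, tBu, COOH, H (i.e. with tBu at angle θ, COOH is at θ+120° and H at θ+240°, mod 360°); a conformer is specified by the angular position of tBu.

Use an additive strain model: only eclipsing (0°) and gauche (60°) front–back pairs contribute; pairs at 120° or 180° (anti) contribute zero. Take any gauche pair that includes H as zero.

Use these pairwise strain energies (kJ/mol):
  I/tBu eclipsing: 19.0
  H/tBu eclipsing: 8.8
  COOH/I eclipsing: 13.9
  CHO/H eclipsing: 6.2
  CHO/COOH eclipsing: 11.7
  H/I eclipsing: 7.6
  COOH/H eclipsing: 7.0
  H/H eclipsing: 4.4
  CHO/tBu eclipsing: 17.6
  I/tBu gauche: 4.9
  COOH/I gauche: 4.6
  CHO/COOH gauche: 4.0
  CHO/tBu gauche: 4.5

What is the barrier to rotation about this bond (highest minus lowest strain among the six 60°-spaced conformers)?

27.0 kJ/mol

tBu at 0° (eclipsed): I(0°)/tBu(0°) eclipsed 19.0; H(120°)/COOH(120°) eclipsed 7.0; CHO(240°)/H(240°) eclipsed 6.2 → 32.2 kJ/mol.
tBu at 60° (staggered): I(0°)/tBu(60°) gauche 4.9; CHO(240°)/COOH(180°) gauche 4.0 → 8.9 kJ/mol.
tBu at 120° (eclipsed): I(0°)/H(0°) eclipsed 7.6; H(120°)/tBu(120°) eclipsed 8.8; CHO(240°)/COOH(240°) eclipsed 11.7 → 28.1 kJ/mol.
tBu at 180° (staggered): I(0°)/COOH(300°) gauche 4.6; CHO(240°)/tBu(180°) gauche 4.5; CHO(240°)/COOH(300°) gauche 4.0 → 13.1 kJ/mol.
tBu at 240° (eclipsed): I(0°)/COOH(0°) eclipsed 13.9; H(120°)/H(120°) eclipsed 4.4; CHO(240°)/tBu(240°) eclipsed 17.6 → 35.9 kJ/mol.
tBu at 300° (staggered): I(0°)/tBu(300°) gauche 4.9; I(0°)/COOH(60°) gauche 4.6; CHO(240°)/tBu(300°) gauche 4.5 → 14.0 kJ/mol.
Max at 240° (35.9 kJ/mol), min at 60° (8.9 kJ/mol); barrier = 27.0 kJ/mol.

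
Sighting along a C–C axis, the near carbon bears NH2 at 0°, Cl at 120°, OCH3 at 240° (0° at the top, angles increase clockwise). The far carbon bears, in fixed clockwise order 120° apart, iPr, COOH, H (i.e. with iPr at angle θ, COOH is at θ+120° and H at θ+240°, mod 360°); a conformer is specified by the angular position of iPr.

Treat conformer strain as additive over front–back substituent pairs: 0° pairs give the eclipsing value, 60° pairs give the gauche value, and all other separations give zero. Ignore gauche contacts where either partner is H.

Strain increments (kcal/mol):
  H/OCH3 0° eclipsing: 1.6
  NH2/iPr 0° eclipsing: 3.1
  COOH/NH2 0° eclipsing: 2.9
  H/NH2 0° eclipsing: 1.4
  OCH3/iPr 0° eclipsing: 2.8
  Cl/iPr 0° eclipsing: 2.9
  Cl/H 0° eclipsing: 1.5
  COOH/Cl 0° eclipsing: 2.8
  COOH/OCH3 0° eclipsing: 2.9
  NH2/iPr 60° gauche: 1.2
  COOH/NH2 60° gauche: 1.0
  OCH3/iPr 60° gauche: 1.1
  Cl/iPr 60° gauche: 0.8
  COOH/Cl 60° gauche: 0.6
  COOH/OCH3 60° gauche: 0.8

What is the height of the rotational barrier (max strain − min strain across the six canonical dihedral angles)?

4.1 kcal/mol

iPr at 0° (eclipsed): NH2(0°)/iPr(0°) eclipsed 3.1; Cl(120°)/COOH(120°) eclipsed 2.8; OCH3(240°)/H(240°) eclipsed 1.6 → 7.5 kcal/mol.
iPr at 60° (staggered): NH2(0°)/iPr(60°) gauche 1.2; Cl(120°)/iPr(60°) gauche 0.8; Cl(120°)/COOH(180°) gauche 0.6; OCH3(240°)/COOH(180°) gauche 0.8 → 3.4 kcal/mol.
iPr at 120° (eclipsed): NH2(0°)/H(0°) eclipsed 1.4; Cl(120°)/iPr(120°) eclipsed 2.9; OCH3(240°)/COOH(240°) eclipsed 2.9 → 7.2 kcal/mol.
iPr at 180° (staggered): NH2(0°)/COOH(300°) gauche 1.0; Cl(120°)/iPr(180°) gauche 0.8; OCH3(240°)/iPr(180°) gauche 1.1; OCH3(240°)/COOH(300°) gauche 0.8 → 3.7 kcal/mol.
iPr at 240° (eclipsed): NH2(0°)/COOH(0°) eclipsed 2.9; Cl(120°)/H(120°) eclipsed 1.5; OCH3(240°)/iPr(240°) eclipsed 2.8 → 7.2 kcal/mol.
iPr at 300° (staggered): NH2(0°)/iPr(300°) gauche 1.2; NH2(0°)/COOH(60°) gauche 1.0; Cl(120°)/COOH(60°) gauche 0.6; OCH3(240°)/iPr(300°) gauche 1.1 → 3.9 kcal/mol.
Max at 0° (7.5 kcal/mol), min at 60° (3.4 kcal/mol); barrier = 4.1 kcal/mol.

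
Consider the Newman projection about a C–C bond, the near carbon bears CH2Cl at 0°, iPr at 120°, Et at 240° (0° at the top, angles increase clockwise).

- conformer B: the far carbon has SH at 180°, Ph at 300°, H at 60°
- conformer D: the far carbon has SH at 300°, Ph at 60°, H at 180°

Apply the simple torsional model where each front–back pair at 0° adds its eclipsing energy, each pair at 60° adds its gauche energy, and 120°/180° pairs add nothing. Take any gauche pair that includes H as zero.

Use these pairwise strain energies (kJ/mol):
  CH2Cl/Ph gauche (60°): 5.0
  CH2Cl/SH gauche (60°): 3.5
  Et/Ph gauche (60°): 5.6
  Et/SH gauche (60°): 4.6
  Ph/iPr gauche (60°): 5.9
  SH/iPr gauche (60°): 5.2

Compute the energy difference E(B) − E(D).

B is staggered. CH2Cl at 0° is gauche with Ph at 300° (5.0); iPr at 120° is gauche with SH at 180° (5.2); Et at 240° is gauche with SH at 180° (4.6); Et at 240° is gauche with Ph at 300° (5.6). Total 20.4 kJ/mol.
D is staggered. CH2Cl at 0° is gauche with SH at 300° (3.5); CH2Cl at 0° is gauche with Ph at 60° (5.0); iPr at 120° is gauche with Ph at 60° (5.9); Et at 240° is gauche with SH at 300° (4.6). Total 19.0 kJ/mol.
E(B) − E(D) = 20.4 − 19.0 = +1.4 kJ/mol.

+1.4 kJ/mol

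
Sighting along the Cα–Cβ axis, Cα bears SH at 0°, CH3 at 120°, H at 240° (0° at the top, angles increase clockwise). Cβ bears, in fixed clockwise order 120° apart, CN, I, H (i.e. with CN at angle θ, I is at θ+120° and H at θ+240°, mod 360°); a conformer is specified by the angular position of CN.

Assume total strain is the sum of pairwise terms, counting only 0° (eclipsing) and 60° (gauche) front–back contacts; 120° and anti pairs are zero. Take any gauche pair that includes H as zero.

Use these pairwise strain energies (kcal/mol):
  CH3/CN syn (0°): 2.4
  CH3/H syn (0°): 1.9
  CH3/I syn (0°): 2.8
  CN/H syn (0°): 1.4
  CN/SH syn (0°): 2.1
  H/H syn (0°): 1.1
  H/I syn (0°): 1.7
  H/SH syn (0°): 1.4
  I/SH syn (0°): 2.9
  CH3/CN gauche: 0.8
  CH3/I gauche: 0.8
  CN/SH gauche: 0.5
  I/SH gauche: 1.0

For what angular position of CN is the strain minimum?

180°

CN at 0° (eclipsed): SH(0°)/CN(0°) eclipsed 2.1; CH3(120°)/I(120°) eclipsed 2.8; H(240°)/H(240°) eclipsed 1.1 → 6.0 kcal/mol.
CN at 60° (staggered): SH(0°)/CN(60°) gauche 0.5; CH3(120°)/CN(60°) gauche 0.8; CH3(120°)/I(180°) gauche 0.8 → 2.1 kcal/mol.
CN at 120° (eclipsed): SH(0°)/H(0°) eclipsed 1.4; CH3(120°)/CN(120°) eclipsed 2.4; H(240°)/I(240°) eclipsed 1.7 → 5.5 kcal/mol.
CN at 180° (staggered): SH(0°)/I(300°) gauche 1.0; CH3(120°)/CN(180°) gauche 0.8 → 1.8 kcal/mol.
CN at 240° (eclipsed): SH(0°)/I(0°) eclipsed 2.9; CH3(120°)/H(120°) eclipsed 1.9; H(240°)/CN(240°) eclipsed 1.4 → 6.2 kcal/mol.
CN at 300° (staggered): SH(0°)/CN(300°) gauche 0.5; SH(0°)/I(60°) gauche 1.0; CH3(120°)/I(60°) gauche 0.8 → 2.3 kcal/mol.
The minimum (1.8 kcal/mol) occurs with CN at 180°.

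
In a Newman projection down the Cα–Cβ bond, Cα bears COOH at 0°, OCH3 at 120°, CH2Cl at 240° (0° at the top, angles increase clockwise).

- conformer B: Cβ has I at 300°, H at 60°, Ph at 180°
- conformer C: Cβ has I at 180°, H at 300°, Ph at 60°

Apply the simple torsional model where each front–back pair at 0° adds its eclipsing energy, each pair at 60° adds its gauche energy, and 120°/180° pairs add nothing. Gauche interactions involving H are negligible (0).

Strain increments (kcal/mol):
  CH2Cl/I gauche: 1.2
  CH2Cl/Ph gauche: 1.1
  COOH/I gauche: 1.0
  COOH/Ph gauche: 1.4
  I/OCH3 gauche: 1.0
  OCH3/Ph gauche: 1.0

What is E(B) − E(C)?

B is staggered. COOH at 0° is gauche with I at 300° (1.0); OCH3 at 120° is gauche with Ph at 180° (1.0); CH2Cl at 240° is gauche with I at 300° (1.2); CH2Cl at 240° is gauche with Ph at 180° (1.1). Total 4.3 kcal/mol.
C is staggered. COOH at 0° is gauche with Ph at 60° (1.4); OCH3 at 120° is gauche with I at 180° (1.0); OCH3 at 120° is gauche with Ph at 60° (1.0); CH2Cl at 240° is gauche with I at 180° (1.2). Total 4.6 kcal/mol.
E(B) − E(C) = 4.3 − 4.6 = -0.3 kcal/mol.

-0.3 kcal/mol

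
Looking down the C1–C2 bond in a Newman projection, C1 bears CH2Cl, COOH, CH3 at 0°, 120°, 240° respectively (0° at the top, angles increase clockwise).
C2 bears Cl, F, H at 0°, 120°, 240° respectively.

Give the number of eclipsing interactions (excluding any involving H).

Non-H eclipsing pairs: CH2Cl(0°)/Cl(0°); COOH(120°)/F(120°) — 2 interactions.

2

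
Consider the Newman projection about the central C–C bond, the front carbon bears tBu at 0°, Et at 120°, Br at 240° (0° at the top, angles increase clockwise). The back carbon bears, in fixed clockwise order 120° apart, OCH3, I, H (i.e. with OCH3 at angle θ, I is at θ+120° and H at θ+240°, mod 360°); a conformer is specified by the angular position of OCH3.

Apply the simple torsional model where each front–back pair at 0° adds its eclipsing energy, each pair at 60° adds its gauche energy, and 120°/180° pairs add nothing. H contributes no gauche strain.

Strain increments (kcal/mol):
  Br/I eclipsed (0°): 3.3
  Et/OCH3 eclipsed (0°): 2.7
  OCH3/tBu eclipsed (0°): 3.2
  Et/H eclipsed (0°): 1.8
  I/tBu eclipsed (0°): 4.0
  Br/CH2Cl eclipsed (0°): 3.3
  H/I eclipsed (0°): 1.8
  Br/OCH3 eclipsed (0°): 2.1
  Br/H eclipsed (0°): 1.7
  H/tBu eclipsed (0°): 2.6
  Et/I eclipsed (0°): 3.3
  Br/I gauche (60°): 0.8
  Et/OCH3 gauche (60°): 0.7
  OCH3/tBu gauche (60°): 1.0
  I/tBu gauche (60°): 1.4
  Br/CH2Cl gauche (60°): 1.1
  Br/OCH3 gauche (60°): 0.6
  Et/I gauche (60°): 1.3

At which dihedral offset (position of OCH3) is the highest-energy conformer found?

OCH3 at 0° (eclipsed): tBu(0°)/OCH3(0°) eclipsed 3.2; Et(120°)/I(120°) eclipsed 3.3; Br(240°)/H(240°) eclipsed 1.7 → 8.2 kcal/mol.
OCH3 at 60° (staggered): tBu(0°)/OCH3(60°) gauche 1.0; Et(120°)/OCH3(60°) gauche 0.7; Et(120°)/I(180°) gauche 1.3; Br(240°)/I(180°) gauche 0.8 → 3.8 kcal/mol.
OCH3 at 120° (eclipsed): tBu(0°)/H(0°) eclipsed 2.6; Et(120°)/OCH3(120°) eclipsed 2.7; Br(240°)/I(240°) eclipsed 3.3 → 8.6 kcal/mol.
OCH3 at 180° (staggered): tBu(0°)/I(300°) gauche 1.4; Et(120°)/OCH3(180°) gauche 0.7; Br(240°)/OCH3(180°) gauche 0.6; Br(240°)/I(300°) gauche 0.8 → 3.5 kcal/mol.
OCH3 at 240° (eclipsed): tBu(0°)/I(0°) eclipsed 4.0; Et(120°)/H(120°) eclipsed 1.8; Br(240°)/OCH3(240°) eclipsed 2.1 → 7.9 kcal/mol.
OCH3 at 300° (staggered): tBu(0°)/OCH3(300°) gauche 1.0; tBu(0°)/I(60°) gauche 1.4; Et(120°)/I(60°) gauche 1.3; Br(240°)/OCH3(300°) gauche 0.6 → 4.3 kcal/mol.
The maximum (8.6 kcal/mol) occurs with OCH3 at 120°.

120°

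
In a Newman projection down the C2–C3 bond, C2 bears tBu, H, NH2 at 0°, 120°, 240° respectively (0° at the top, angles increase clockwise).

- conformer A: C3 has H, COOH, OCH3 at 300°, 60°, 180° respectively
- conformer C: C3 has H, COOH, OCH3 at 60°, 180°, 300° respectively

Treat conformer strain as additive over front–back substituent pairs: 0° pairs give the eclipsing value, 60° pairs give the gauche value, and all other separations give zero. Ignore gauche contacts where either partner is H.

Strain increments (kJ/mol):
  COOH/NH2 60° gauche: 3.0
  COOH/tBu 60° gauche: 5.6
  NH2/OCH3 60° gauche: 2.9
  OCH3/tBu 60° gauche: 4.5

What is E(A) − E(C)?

-1.9 kJ/mol

A (staggered): tBu–COOH gauche, NH2–OCH3 gauche; 5.6 + 2.9 = 8.5 kJ/mol.
C (staggered): tBu–OCH3 gauche, NH2–COOH gauche, NH2–OCH3 gauche; 4.5 + 3.0 + 2.9 = 10.4 kJ/mol.
E(A) − E(C) = 8.5 − 10.4 = -1.9 kJ/mol.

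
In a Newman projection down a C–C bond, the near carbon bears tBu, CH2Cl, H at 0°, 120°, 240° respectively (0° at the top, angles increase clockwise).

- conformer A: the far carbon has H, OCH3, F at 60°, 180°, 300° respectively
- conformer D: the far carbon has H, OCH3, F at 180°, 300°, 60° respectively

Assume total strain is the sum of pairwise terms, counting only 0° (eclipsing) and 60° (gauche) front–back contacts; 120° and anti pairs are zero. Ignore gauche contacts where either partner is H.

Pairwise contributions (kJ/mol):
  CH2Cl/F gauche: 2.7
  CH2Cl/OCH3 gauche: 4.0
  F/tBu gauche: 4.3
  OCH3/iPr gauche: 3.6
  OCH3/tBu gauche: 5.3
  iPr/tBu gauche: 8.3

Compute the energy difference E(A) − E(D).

A is staggered. tBu at 0° is gauche with F at 300° (4.3); CH2Cl at 120° is gauche with OCH3 at 180° (4.0). Total 8.3 kJ/mol.
D is staggered. tBu at 0° is gauche with OCH3 at 300° (5.3); tBu at 0° is gauche with F at 60° (4.3); CH2Cl at 120° is gauche with F at 60° (2.7). Total 12.3 kJ/mol.
E(A) − E(D) = 8.3 − 12.3 = -4.0 kJ/mol.

-4.0 kJ/mol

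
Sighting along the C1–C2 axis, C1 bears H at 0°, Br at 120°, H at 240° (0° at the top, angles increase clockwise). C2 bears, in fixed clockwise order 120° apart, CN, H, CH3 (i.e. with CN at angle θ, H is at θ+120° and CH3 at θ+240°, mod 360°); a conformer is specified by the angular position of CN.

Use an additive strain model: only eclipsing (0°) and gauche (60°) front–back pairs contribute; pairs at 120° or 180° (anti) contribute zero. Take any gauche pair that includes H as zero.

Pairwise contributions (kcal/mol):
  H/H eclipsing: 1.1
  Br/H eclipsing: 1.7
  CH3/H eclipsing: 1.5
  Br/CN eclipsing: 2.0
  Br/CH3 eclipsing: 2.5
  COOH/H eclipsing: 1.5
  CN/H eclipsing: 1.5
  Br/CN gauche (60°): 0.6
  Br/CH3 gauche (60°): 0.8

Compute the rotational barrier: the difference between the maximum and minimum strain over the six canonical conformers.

CN at 0° (eclipsed): H–CN eclipsed, Br–H eclipsed, H–CH3 eclipsed; 1.5 + 1.7 + 1.5 = 4.7 kcal/mol.
CN at 60° (staggered): Br–CN gauche; 0.6 = 0.6 kcal/mol.
CN at 120° (eclipsed): H–CH3 eclipsed, Br–CN eclipsed, H–H eclipsed; 1.5 + 2.0 + 1.1 = 4.6 kcal/mol.
CN at 180° (staggered): Br–CN gauche, Br–CH3 gauche; 0.6 + 0.8 = 1.4 kcal/mol.
CN at 240° (eclipsed): H–H eclipsed, Br–CH3 eclipsed, H–CN eclipsed; 1.1 + 2.5 + 1.5 = 5.1 kcal/mol.
CN at 300° (staggered): Br–CH3 gauche; 0.8 = 0.8 kcal/mol.
Max at 240° (5.1 kcal/mol), min at 60° (0.6 kcal/mol); barrier = 4.5 kcal/mol.

4.5 kcal/mol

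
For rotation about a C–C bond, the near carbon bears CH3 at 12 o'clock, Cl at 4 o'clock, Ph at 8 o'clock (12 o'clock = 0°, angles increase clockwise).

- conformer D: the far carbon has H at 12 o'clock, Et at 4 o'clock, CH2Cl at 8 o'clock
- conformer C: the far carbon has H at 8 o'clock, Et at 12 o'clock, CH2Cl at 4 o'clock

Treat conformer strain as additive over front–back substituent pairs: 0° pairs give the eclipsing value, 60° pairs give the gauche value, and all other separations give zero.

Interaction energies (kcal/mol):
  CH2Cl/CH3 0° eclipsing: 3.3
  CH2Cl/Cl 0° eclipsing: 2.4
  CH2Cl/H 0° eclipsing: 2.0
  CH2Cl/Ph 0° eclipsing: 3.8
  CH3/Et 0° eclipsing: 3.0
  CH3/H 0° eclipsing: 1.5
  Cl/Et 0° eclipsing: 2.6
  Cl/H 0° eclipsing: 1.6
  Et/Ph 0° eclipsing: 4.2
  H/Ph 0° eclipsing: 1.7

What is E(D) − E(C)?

+0.8 kcal/mol

D (eclipsed): CH3–H eclipsed, Cl–Et eclipsed, Ph–CH2Cl eclipsed; 1.5 + 2.6 + 3.8 = 7.9 kcal/mol.
C (eclipsed): CH3–Et eclipsed, Cl–CH2Cl eclipsed, Ph–H eclipsed; 3.0 + 2.4 + 1.7 = 7.1 kcal/mol.
E(D) − E(C) = 7.9 − 7.1 = +0.8 kcal/mol.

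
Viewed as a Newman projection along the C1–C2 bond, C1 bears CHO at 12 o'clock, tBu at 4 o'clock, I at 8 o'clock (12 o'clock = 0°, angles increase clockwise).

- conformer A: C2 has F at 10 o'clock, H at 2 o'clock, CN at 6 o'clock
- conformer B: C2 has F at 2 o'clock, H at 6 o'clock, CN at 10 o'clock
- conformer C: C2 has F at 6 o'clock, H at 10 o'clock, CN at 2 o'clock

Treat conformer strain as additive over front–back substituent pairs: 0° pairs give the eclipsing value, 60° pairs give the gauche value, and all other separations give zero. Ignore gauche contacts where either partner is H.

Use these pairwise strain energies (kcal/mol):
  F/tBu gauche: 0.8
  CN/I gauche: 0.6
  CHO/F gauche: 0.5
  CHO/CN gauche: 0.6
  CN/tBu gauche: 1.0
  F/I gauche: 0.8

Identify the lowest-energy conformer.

B

A (staggered): CHO(0°)/F(300°) gauche 0.5; tBu(120°)/CN(180°) gauche 1.0; I(240°)/F(300°) gauche 0.8; I(240°)/CN(180°) gauche 0.6 → 2.9 kcal/mol.
B (staggered): CHO(0°)/F(60°) gauche 0.5; CHO(0°)/CN(300°) gauche 0.6; tBu(120°)/F(60°) gauche 0.8; I(240°)/CN(300°) gauche 0.6 → 2.5 kcal/mol.
C (staggered): CHO(0°)/CN(60°) gauche 0.6; tBu(120°)/F(180°) gauche 0.8; tBu(120°)/CN(60°) gauche 1.0; I(240°)/F(180°) gauche 0.8 → 3.2 kcal/mol.
B has the lowest total (2.5 kcal/mol).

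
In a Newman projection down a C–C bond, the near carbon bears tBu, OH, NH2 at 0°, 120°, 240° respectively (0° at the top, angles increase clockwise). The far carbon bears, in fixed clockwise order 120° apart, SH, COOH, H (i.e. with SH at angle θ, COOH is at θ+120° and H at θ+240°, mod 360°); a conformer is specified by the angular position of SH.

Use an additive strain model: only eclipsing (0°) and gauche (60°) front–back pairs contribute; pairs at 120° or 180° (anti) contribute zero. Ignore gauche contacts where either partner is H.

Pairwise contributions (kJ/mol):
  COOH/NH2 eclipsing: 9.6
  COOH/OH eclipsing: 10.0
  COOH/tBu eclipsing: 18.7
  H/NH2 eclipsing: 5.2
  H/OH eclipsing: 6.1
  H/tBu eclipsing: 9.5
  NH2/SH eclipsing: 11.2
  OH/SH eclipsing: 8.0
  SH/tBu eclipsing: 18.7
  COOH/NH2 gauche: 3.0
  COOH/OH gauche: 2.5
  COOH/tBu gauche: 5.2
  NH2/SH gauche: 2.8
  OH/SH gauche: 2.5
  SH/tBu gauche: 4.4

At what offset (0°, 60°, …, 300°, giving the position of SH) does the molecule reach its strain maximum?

SH at 0° (eclipsed): tBu(0°)/SH(0°) eclipsed 18.7; OH(120°)/COOH(120°) eclipsed 10.0; NH2(240°)/H(240°) eclipsed 5.2 → 33.9 kJ/mol.
SH at 60° (staggered): tBu(0°)/SH(60°) gauche 4.4; OH(120°)/SH(60°) gauche 2.5; OH(120°)/COOH(180°) gauche 2.5; NH2(240°)/COOH(180°) gauche 3.0 → 12.4 kJ/mol.
SH at 120° (eclipsed): tBu(0°)/H(0°) eclipsed 9.5; OH(120°)/SH(120°) eclipsed 8.0; NH2(240°)/COOH(240°) eclipsed 9.6 → 27.1 kJ/mol.
SH at 180° (staggered): tBu(0°)/COOH(300°) gauche 5.2; OH(120°)/SH(180°) gauche 2.5; NH2(240°)/SH(180°) gauche 2.8; NH2(240°)/COOH(300°) gauche 3.0 → 13.5 kJ/mol.
SH at 240° (eclipsed): tBu(0°)/COOH(0°) eclipsed 18.7; OH(120°)/H(120°) eclipsed 6.1; NH2(240°)/SH(240°) eclipsed 11.2 → 36.0 kJ/mol.
SH at 300° (staggered): tBu(0°)/SH(300°) gauche 4.4; tBu(0°)/COOH(60°) gauche 5.2; OH(120°)/COOH(60°) gauche 2.5; NH2(240°)/SH(300°) gauche 2.8 → 14.9 kJ/mol.
The maximum (36.0 kJ/mol) occurs with SH at 240°.

240°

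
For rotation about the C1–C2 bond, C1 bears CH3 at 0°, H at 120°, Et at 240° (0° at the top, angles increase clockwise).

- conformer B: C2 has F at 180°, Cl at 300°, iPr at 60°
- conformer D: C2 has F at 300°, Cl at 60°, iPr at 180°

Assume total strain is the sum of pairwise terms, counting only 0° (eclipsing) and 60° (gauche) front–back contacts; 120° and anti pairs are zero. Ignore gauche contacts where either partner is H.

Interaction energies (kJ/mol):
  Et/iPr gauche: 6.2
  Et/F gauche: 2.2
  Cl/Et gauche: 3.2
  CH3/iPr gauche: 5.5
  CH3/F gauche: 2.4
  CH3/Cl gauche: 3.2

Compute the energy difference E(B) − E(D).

+0.1 kJ/mol

B (staggered): CH3–Cl gauche, CH3–iPr gauche, Et–F gauche, Et–Cl gauche; 3.2 + 5.5 + 2.2 + 3.2 = 14.1 kJ/mol.
D (staggered): CH3–F gauche, CH3–Cl gauche, Et–F gauche, Et–iPr gauche; 2.4 + 3.2 + 2.2 + 6.2 = 14.0 kJ/mol.
E(B) − E(D) = 14.1 − 14.0 = +0.1 kJ/mol.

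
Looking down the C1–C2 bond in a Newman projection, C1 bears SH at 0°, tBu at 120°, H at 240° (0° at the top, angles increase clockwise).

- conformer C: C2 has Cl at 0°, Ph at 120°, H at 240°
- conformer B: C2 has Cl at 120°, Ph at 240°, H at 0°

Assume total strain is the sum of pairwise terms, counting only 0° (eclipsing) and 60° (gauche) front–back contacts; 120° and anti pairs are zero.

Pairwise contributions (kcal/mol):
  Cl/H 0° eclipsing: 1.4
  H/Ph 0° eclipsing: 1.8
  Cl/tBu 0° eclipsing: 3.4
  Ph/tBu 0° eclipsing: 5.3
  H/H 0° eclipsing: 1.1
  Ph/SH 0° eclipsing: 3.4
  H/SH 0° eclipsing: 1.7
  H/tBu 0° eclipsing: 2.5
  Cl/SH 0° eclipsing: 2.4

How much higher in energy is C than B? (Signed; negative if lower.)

+1.9 kcal/mol

C (eclipsed): SH–Cl eclipsed, tBu–Ph eclipsed, H–H eclipsed; 2.4 + 5.3 + 1.1 = 8.8 kcal/mol.
B (eclipsed): SH–H eclipsed, tBu–Cl eclipsed, H–Ph eclipsed; 1.7 + 3.4 + 1.8 = 6.9 kcal/mol.
E(C) − E(B) = 8.8 − 6.9 = +1.9 kcal/mol.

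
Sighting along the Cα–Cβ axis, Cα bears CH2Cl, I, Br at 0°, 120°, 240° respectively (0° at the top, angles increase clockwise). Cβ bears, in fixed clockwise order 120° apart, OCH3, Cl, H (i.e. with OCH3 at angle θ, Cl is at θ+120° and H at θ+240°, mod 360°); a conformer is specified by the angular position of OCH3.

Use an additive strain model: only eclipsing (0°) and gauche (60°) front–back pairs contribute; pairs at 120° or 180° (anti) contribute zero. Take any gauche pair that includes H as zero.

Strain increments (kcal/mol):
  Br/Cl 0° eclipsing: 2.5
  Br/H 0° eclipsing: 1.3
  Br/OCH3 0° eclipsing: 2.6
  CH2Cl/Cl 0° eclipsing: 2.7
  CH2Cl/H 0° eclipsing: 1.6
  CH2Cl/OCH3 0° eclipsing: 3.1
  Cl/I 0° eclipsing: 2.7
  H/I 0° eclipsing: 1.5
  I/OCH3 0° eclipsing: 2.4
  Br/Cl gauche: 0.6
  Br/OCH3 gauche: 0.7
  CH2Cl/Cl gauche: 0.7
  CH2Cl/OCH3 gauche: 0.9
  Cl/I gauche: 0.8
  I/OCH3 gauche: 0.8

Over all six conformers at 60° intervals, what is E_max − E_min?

OCH3 at 0° (eclipsed): CH2Cl–OCH3 eclipsed, I–Cl eclipsed, Br–H eclipsed; 3.1 + 2.7 + 1.3 = 7.1 kcal/mol.
OCH3 at 60° (staggered): CH2Cl–OCH3 gauche, I–OCH3 gauche, I–Cl gauche, Br–Cl gauche; 0.9 + 0.8 + 0.8 + 0.6 = 3.1 kcal/mol.
OCH3 at 120° (eclipsed): CH2Cl–H eclipsed, I–OCH3 eclipsed, Br–Cl eclipsed; 1.6 + 2.4 + 2.5 = 6.5 kcal/mol.
OCH3 at 180° (staggered): CH2Cl–Cl gauche, I–OCH3 gauche, Br–OCH3 gauche, Br–Cl gauche; 0.7 + 0.8 + 0.7 + 0.6 = 2.8 kcal/mol.
OCH3 at 240° (eclipsed): CH2Cl–Cl eclipsed, I–H eclipsed, Br–OCH3 eclipsed; 2.7 + 1.5 + 2.6 = 6.8 kcal/mol.
OCH3 at 300° (staggered): CH2Cl–OCH3 gauche, CH2Cl–Cl gauche, I–Cl gauche, Br–OCH3 gauche; 0.9 + 0.7 + 0.8 + 0.7 = 3.1 kcal/mol.
Max at 0° (7.1 kcal/mol), min at 180° (2.8 kcal/mol); barrier = 4.3 kcal/mol.

4.3 kcal/mol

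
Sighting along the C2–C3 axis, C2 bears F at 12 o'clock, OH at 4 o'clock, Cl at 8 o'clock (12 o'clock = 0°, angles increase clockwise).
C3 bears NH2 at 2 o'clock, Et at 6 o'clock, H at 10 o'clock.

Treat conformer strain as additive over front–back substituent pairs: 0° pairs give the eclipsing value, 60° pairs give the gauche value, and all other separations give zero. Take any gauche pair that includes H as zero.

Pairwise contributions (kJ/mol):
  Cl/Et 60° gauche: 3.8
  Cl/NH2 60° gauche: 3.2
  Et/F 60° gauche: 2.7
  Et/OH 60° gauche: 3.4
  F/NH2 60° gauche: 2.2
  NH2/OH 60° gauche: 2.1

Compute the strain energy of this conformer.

This conformer (staggered): F–NH2 gauche, OH–NH2 gauche, OH–Et gauche, Cl–Et gauche; 2.2 + 2.1 + 3.4 + 3.8 = 11.5 kJ/mol.

11.5 kJ/mol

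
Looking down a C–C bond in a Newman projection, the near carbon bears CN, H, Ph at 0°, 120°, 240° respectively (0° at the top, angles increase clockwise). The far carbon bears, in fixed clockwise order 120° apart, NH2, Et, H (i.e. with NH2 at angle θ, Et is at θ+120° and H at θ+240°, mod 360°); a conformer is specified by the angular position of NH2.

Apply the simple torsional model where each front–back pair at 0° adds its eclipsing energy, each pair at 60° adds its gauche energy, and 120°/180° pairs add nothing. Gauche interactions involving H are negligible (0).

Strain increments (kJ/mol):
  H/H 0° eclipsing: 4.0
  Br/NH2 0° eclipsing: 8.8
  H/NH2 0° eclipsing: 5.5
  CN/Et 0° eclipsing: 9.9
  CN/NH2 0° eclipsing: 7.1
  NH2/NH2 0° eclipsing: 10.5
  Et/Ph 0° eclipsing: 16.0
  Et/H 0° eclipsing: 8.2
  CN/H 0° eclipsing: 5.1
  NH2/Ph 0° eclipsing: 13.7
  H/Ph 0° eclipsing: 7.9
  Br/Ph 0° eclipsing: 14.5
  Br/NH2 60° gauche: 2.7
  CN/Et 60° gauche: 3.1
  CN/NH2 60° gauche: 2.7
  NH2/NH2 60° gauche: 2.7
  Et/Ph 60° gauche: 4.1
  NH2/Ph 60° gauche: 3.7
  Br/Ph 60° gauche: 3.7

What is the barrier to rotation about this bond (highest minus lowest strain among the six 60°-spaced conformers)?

20.8 kJ/mol

NH2 at 0° is eclipsed. CN at 0° is eclipsed with NH2 at 0° (7.1); H at 120° is eclipsed with Et at 120° (8.2); Ph at 240° is eclipsed with H at 240° (7.9). Total 23.2 kJ/mol.
NH2 at 60° is staggered. CN at 0° is gauche with NH2 at 60° (2.7); Ph at 240° is gauche with Et at 180° (4.1). Total 6.8 kJ/mol.
NH2 at 120° is eclipsed. CN at 0° is eclipsed with H at 0° (5.1); H at 120° is eclipsed with NH2 at 120° (5.5); Ph at 240° is eclipsed with Et at 240° (16.0). Total 26.6 kJ/mol.
NH2 at 180° is staggered. CN at 0° is gauche with Et at 300° (3.1); Ph at 240° is gauche with NH2 at 180° (3.7); Ph at 240° is gauche with Et at 300° (4.1). Total 10.9 kJ/mol.
NH2 at 240° is eclipsed. CN at 0° is eclipsed with Et at 0° (9.9); H at 120° is eclipsed with H at 120° (4.0); Ph at 240° is eclipsed with NH2 at 240° (13.7). Total 27.6 kJ/mol.
NH2 at 300° is staggered. CN at 0° is gauche with NH2 at 300° (2.7); CN at 0° is gauche with Et at 60° (3.1); Ph at 240° is gauche with NH2 at 300° (3.7). Total 9.5 kJ/mol.
Max at 240° (27.6 kJ/mol), min at 60° (6.8 kJ/mol); barrier = 20.8 kJ/mol.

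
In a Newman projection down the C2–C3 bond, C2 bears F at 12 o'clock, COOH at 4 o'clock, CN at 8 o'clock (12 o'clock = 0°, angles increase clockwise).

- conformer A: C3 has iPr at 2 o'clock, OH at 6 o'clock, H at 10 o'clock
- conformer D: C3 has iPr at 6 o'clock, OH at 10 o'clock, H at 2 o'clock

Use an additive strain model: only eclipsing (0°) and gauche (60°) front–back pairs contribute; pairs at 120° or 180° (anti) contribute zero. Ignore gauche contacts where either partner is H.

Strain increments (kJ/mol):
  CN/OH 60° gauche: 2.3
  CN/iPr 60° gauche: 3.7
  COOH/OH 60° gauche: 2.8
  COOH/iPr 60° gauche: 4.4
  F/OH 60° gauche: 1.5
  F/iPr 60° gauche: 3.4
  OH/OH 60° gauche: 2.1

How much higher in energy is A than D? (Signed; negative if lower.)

+1.0 kJ/mol

A (staggered): F(0°)/iPr(60°) gauche 3.4; COOH(120°)/iPr(60°) gauche 4.4; COOH(120°)/OH(180°) gauche 2.8; CN(240°)/OH(180°) gauche 2.3 → 12.9 kJ/mol.
D (staggered): F(0°)/OH(300°) gauche 1.5; COOH(120°)/iPr(180°) gauche 4.4; CN(240°)/iPr(180°) gauche 3.7; CN(240°)/OH(300°) gauche 2.3 → 11.9 kJ/mol.
E(A) − E(D) = 12.9 − 11.9 = +1.0 kJ/mol.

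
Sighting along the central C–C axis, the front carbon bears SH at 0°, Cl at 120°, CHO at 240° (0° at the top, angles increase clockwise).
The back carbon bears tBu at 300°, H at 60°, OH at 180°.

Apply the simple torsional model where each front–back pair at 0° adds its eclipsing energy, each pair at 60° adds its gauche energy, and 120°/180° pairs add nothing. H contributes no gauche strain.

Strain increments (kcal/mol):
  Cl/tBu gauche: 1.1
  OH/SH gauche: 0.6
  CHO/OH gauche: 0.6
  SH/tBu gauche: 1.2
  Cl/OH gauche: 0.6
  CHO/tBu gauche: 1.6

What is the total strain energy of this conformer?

This conformer is staggered. SH at 0° is gauche with tBu at 300° (1.2); Cl at 120° is gauche with OH at 180° (0.6); CHO at 240° is gauche with tBu at 300° (1.6); CHO at 240° is gauche with OH at 180° (0.6). Total 4.0 kcal/mol.

4.0 kcal/mol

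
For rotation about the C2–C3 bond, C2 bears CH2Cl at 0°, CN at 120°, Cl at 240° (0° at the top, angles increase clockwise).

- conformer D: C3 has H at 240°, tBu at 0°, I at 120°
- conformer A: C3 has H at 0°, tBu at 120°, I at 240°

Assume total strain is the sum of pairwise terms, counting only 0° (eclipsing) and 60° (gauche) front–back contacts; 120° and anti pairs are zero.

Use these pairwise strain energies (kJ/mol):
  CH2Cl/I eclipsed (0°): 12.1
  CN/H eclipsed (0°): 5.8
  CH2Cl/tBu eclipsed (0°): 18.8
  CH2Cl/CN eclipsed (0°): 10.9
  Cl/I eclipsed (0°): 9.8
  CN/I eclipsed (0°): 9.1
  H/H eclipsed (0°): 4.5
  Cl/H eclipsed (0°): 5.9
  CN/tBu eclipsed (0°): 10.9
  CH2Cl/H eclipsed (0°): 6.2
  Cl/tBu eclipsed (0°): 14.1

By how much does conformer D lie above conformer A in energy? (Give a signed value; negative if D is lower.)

D is eclipsed. CH2Cl at 0° is eclipsed with tBu at 0° (18.8); CN at 120° is eclipsed with I at 120° (9.1); Cl at 240° is eclipsed with H at 240° (5.9). Total 33.8 kJ/mol.
A is eclipsed. CH2Cl at 0° is eclipsed with H at 0° (6.2); CN at 120° is eclipsed with tBu at 120° (10.9); Cl at 240° is eclipsed with I at 240° (9.8). Total 26.9 kJ/mol.
E(D) − E(A) = 33.8 − 26.9 = +6.9 kJ/mol.

+6.9 kJ/mol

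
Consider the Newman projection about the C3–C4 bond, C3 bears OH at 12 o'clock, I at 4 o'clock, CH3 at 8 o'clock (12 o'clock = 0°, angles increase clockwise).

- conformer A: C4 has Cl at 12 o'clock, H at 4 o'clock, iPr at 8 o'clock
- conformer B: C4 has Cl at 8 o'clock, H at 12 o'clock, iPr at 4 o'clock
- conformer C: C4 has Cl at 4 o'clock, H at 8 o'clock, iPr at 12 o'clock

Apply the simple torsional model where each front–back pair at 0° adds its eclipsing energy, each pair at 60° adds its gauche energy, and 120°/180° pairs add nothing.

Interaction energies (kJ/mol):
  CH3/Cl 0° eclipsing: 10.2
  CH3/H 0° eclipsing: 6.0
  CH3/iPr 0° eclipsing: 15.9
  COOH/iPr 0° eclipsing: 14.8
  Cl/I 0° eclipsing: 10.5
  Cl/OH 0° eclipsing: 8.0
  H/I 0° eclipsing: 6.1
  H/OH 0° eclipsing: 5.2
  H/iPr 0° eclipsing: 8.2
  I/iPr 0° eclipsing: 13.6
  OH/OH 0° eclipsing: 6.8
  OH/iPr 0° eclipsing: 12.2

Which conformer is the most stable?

A is eclipsed. OH at 0° is eclipsed with Cl at 0° (8.0); I at 120° is eclipsed with H at 120° (6.1); CH3 at 240° is eclipsed with iPr at 240° (15.9). Total 30.0 kJ/mol.
B is eclipsed. OH at 0° is eclipsed with H at 0° (5.2); I at 120° is eclipsed with iPr at 120° (13.6); CH3 at 240° is eclipsed with Cl at 240° (10.2). Total 29.0 kJ/mol.
C is eclipsed. OH at 0° is eclipsed with iPr at 0° (12.2); I at 120° is eclipsed with Cl at 120° (10.5); CH3 at 240° is eclipsed with H at 240° (6.0). Total 28.7 kJ/mol.
C has the lowest total (28.7 kJ/mol).

C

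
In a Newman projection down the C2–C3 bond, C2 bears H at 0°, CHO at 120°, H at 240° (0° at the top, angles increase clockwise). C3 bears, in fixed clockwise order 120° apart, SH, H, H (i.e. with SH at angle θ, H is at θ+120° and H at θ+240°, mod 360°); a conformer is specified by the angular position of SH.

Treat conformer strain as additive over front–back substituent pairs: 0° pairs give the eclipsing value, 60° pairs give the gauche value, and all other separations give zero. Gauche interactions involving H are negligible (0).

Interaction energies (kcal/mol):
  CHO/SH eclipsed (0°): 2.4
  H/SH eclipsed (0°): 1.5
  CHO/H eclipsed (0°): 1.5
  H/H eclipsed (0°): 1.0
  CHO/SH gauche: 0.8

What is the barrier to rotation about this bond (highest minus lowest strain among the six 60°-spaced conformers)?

SH at 0° (eclipsed): H(0°)/SH(0°) eclipsed 1.5; CHO(120°)/H(120°) eclipsed 1.5; H(240°)/H(240°) eclipsed 1.0 → 4.0 kcal/mol.
SH at 60° (staggered): CHO(120°)/SH(60°) gauche 0.8 → 0.8 kcal/mol.
SH at 120° (eclipsed): H(0°)/H(0°) eclipsed 1.0; CHO(120°)/SH(120°) eclipsed 2.4; H(240°)/H(240°) eclipsed 1.0 → 4.4 kcal/mol.
SH at 180° (staggered): CHO(120°)/SH(180°) gauche 0.8 → 0.8 kcal/mol.
SH at 240° (eclipsed): H(0°)/H(0°) eclipsed 1.0; CHO(120°)/H(120°) eclipsed 1.5; H(240°)/SH(240°) eclipsed 1.5 → 4.0 kcal/mol.
SH at 300° (staggered): no non-H gauche contacts → 0.0 kcal/mol.
Max at 120° (4.4 kcal/mol), min at 300° (0.0 kcal/mol); barrier = 4.4 kcal/mol.

4.4 kcal/mol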